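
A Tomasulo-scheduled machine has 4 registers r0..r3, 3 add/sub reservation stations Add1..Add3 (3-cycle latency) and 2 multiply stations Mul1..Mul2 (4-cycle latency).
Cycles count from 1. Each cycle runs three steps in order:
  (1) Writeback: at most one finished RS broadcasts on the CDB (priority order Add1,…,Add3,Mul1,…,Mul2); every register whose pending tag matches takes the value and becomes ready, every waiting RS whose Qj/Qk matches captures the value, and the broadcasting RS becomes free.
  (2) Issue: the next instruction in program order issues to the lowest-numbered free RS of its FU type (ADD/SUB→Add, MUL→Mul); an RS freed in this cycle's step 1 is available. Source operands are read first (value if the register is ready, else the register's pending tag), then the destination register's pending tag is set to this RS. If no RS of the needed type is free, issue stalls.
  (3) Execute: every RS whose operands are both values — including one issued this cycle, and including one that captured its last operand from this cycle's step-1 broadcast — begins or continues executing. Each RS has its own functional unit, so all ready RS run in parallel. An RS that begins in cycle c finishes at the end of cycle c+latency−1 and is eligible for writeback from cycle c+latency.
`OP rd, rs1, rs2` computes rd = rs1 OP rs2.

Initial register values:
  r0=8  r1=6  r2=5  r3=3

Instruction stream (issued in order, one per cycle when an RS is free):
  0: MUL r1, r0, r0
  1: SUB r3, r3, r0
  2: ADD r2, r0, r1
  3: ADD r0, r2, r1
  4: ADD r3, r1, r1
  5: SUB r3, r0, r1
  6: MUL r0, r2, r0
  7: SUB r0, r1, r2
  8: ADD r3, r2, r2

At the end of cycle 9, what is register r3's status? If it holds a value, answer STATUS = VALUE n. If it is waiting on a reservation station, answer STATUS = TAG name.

STATUS = TAG Add1

  c1: issue MUL r1<-Mul1  regs: r0:8,r1:Mul1,r2:5,r3:3
  c2: issue SUB r3<-Add1  regs: r0:8,r1:Mul1,r2:5,r3:Add1
  c3: issue ADD r2<-Add2  regs: r0:8,r1:Mul1,r2:Add2,r3:Add1
  c4: issue ADD r0<-Add3  regs: r0:Add3,r1:Mul1,r2:Add2,r3:Add1
  c5: CDB Add1=-5; issue ADD r3<-Add1  regs: r0:Add3,r1:Mul1,r2:Add2,r3:Add1
  c6: CDB Mul1=64; stall  regs: r0:Add3,r1:64,r2:Add2,r3:Add1
  c7: stall  regs: r0:Add3,r1:64,r2:Add2,r3:Add1
  c8: stall  regs: r0:Add3,r1:64,r2:Add2,r3:Add1
  c9: CDB Add1=128; issue SUB r3<-Add1  regs: r0:Add3,r1:64,r2:Add2,r3:Add1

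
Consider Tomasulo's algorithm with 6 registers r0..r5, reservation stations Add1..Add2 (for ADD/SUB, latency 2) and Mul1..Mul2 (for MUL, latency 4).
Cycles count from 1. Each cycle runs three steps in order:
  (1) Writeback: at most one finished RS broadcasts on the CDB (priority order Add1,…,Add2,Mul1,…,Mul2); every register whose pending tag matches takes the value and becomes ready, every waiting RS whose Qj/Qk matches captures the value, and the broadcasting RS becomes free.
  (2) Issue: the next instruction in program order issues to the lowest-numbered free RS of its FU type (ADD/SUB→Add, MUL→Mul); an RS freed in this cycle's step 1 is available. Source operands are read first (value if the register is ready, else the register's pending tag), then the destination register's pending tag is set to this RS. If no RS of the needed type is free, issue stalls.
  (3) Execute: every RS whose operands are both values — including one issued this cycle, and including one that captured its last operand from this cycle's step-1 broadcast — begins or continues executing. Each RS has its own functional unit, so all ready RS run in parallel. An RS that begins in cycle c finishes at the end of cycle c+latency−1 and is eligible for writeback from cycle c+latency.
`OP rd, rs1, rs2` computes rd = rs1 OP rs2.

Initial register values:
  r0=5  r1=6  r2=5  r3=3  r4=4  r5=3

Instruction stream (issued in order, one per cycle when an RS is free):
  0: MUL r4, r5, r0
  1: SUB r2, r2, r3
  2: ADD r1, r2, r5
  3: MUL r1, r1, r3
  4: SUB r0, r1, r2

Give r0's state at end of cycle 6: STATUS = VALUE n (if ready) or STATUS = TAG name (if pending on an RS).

STATUS = TAG Add1

  c1: issue MUL r4<-Mul1  regs: r0:5,r1:6,r2:5,r3:3,r4:Mul1,r5:3
  c2: issue SUB r2<-Add1  regs: r0:5,r1:6,r2:Add1,r3:3,r4:Mul1,r5:3
  c3: issue ADD r1<-Add2  regs: r0:5,r1:Add2,r2:Add1,r3:3,r4:Mul1,r5:3
  c4: CDB Add1=2; issue MUL r1<-Mul2  regs: r0:5,r1:Mul2,r2:2,r3:3,r4:Mul1,r5:3
  c5: CDB Mul1=15; issue SUB r0<-Add1  regs: r0:Add1,r1:Mul2,r2:2,r3:3,r4:15,r5:3
  c6: CDB Add2=5  regs: r0:Add1,r1:Mul2,r2:2,r3:3,r4:15,r5:3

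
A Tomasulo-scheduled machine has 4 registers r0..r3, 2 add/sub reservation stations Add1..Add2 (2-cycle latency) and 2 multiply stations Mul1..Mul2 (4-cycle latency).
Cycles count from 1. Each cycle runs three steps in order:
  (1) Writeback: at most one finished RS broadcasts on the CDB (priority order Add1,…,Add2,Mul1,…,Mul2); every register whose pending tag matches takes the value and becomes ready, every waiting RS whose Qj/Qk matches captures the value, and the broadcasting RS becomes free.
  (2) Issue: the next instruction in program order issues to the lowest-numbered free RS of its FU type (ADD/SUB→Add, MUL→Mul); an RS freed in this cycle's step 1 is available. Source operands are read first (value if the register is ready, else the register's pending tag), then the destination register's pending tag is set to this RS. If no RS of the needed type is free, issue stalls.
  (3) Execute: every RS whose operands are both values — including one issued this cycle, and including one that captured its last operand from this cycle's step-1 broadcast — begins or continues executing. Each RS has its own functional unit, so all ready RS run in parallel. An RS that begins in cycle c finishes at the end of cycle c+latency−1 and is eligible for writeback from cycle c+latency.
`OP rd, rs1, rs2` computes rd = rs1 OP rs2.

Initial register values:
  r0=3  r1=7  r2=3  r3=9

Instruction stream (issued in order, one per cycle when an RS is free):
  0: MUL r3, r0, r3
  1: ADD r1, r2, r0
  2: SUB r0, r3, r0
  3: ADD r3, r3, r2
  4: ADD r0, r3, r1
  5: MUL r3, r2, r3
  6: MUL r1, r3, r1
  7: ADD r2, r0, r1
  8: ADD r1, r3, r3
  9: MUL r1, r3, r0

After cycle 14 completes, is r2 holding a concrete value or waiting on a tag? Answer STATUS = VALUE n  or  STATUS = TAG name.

  c1: issue MUL r3<-Mul1  regs: r0:3,r1:7,r2:3,r3:Mul1
  c2: issue ADD r1<-Add1  regs: r0:3,r1:Add1,r2:3,r3:Mul1
  c3: issue SUB r0<-Add2  regs: r0:Add2,r1:Add1,r2:3,r3:Mul1
  c4: CDB Add1=6; issue ADD r3<-Add1  regs: r0:Add2,r1:6,r2:3,r3:Add1
  c5: CDB Mul1=27; stall  regs: r0:Add2,r1:6,r2:3,r3:Add1
  c6: stall  regs: r0:Add2,r1:6,r2:3,r3:Add1
  c7: CDB Add1=30; issue ADD r0<-Add1  regs: r0:Add1,r1:6,r2:3,r3:30
  c8: CDB Add2=24; issue MUL r3<-Mul1  regs: r0:Add1,r1:6,r2:3,r3:Mul1
  c9: CDB Add1=36; issue MUL r1<-Mul2  regs: r0:36,r1:Mul2,r2:3,r3:Mul1
  c10: issue ADD r2<-Add1  regs: r0:36,r1:Mul2,r2:Add1,r3:Mul1
  c11: issue ADD r1<-Add2  regs: r0:36,r1:Add2,r2:Add1,r3:Mul1
  c12: CDB Mul1=90; issue MUL r1<-Mul1  regs: r0:36,r1:Mul1,r2:Add1,r3:90
  c13: -  regs: r0:36,r1:Mul1,r2:Add1,r3:90
  c14: CDB Add2=180  regs: r0:36,r1:Mul1,r2:Add1,r3:90

STATUS = TAG Add1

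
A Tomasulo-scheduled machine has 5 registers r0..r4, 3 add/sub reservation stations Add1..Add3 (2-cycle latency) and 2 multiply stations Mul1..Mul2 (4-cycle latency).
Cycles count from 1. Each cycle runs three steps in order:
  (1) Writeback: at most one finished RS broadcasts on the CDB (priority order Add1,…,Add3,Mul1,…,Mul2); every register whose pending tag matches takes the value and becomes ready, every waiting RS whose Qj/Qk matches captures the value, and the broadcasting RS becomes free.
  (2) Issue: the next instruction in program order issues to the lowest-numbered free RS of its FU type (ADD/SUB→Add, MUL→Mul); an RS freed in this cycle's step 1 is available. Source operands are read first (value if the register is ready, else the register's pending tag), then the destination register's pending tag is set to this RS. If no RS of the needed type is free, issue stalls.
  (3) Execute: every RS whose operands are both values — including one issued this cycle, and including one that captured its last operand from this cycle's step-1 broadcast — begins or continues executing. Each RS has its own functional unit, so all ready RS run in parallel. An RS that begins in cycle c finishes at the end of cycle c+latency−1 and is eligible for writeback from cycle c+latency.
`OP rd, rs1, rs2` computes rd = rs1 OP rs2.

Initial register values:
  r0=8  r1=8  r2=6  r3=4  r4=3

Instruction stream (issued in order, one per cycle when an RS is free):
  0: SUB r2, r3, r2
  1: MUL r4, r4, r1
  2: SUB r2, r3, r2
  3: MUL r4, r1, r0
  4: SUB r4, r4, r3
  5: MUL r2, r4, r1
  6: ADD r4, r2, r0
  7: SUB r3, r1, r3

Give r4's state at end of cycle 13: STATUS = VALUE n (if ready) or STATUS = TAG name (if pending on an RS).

STATUS = TAG Add2

cycle 1: issue SUB r2<-Add1 // r0:8,r1:8,r2:Add1,r3:4,r4:3
cycle 2: issue MUL r4<-Mul1 // r0:8,r1:8,r2:Add1,r3:4,r4:Mul1
cycle 3: CDB Add1=-2; issue SUB r2<-Add1 // r0:8,r1:8,r2:Add1,r3:4,r4:Mul1
cycle 4: issue MUL r4<-Mul2 // r0:8,r1:8,r2:Add1,r3:4,r4:Mul2
cycle 5: CDB Add1=6; issue SUB r4<-Add1 // r0:8,r1:8,r2:6,r3:4,r4:Add1
cycle 6: CDB Mul1=24; issue MUL r2<-Mul1 // r0:8,r1:8,r2:Mul1,r3:4,r4:Add1
cycle 7: issue ADD r4<-Add2 // r0:8,r1:8,r2:Mul1,r3:4,r4:Add2
cycle 8: CDB Mul2=64; issue SUB r3<-Add3 // r0:8,r1:8,r2:Mul1,r3:Add3,r4:Add2
cycle 9: - // r0:8,r1:8,r2:Mul1,r3:Add3,r4:Add2
cycle 10: CDB Add1=60 // r0:8,r1:8,r2:Mul1,r3:Add3,r4:Add2
cycle 11: CDB Add3=4 // r0:8,r1:8,r2:Mul1,r3:4,r4:Add2
cycle 12: - // r0:8,r1:8,r2:Mul1,r3:4,r4:Add2
cycle 13: - // r0:8,r1:8,r2:Mul1,r3:4,r4:Add2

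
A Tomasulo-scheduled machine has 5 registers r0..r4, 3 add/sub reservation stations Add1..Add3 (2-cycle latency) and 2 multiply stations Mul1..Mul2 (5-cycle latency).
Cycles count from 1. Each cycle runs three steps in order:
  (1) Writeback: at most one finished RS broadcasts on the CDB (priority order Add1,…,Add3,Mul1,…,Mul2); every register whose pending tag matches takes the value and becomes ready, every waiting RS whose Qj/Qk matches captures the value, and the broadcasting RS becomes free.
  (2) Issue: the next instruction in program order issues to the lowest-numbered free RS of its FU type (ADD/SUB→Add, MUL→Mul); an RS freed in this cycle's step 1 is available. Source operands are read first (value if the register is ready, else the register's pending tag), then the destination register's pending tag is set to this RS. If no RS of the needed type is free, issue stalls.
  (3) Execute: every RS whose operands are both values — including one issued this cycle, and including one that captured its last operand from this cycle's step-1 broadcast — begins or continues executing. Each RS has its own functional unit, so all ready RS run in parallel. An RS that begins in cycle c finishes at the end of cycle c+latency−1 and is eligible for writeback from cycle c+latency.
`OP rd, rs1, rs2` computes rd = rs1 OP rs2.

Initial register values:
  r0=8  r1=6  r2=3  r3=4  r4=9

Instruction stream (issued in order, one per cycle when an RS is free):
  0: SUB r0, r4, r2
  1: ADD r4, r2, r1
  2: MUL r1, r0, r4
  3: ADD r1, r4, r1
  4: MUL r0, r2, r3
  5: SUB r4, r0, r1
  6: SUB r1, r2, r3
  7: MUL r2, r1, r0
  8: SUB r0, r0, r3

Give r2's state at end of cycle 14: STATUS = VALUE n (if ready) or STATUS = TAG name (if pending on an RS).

STATUS = TAG Mul1

  c1: issue SUB r0<-Add1  regs: r0:Add1,r1:6,r2:3,r3:4,r4:9
  c2: issue ADD r4<-Add2  regs: r0:Add1,r1:6,r2:3,r3:4,r4:Add2
  c3: CDB Add1=6; issue MUL r1<-Mul1  regs: r0:6,r1:Mul1,r2:3,r3:4,r4:Add2
  c4: CDB Add2=9; issue ADD r1<-Add1  regs: r0:6,r1:Add1,r2:3,r3:4,r4:9
  c5: issue MUL r0<-Mul2  regs: r0:Mul2,r1:Add1,r2:3,r3:4,r4:9
  c6: issue SUB r4<-Add2  regs: r0:Mul2,r1:Add1,r2:3,r3:4,r4:Add2
  c7: issue SUB r1<-Add3  regs: r0:Mul2,r1:Add3,r2:3,r3:4,r4:Add2
  c8: stall  regs: r0:Mul2,r1:Add3,r2:3,r3:4,r4:Add2
  c9: CDB Add3=-1; stall  regs: r0:Mul2,r1:-1,r2:3,r3:4,r4:Add2
  c10: CDB Mul1=54; issue MUL r2<-Mul1  regs: r0:Mul2,r1:-1,r2:Mul1,r3:4,r4:Add2
  c11: CDB Mul2=12; issue SUB r0<-Add3  regs: r0:Add3,r1:-1,r2:Mul1,r3:4,r4:Add2
  c12: CDB Add1=63  regs: r0:Add3,r1:-1,r2:Mul1,r3:4,r4:Add2
  c13: CDB Add3=8  regs: r0:8,r1:-1,r2:Mul1,r3:4,r4:Add2
  c14: CDB Add2=-51  regs: r0:8,r1:-1,r2:Mul1,r3:4,r4:-51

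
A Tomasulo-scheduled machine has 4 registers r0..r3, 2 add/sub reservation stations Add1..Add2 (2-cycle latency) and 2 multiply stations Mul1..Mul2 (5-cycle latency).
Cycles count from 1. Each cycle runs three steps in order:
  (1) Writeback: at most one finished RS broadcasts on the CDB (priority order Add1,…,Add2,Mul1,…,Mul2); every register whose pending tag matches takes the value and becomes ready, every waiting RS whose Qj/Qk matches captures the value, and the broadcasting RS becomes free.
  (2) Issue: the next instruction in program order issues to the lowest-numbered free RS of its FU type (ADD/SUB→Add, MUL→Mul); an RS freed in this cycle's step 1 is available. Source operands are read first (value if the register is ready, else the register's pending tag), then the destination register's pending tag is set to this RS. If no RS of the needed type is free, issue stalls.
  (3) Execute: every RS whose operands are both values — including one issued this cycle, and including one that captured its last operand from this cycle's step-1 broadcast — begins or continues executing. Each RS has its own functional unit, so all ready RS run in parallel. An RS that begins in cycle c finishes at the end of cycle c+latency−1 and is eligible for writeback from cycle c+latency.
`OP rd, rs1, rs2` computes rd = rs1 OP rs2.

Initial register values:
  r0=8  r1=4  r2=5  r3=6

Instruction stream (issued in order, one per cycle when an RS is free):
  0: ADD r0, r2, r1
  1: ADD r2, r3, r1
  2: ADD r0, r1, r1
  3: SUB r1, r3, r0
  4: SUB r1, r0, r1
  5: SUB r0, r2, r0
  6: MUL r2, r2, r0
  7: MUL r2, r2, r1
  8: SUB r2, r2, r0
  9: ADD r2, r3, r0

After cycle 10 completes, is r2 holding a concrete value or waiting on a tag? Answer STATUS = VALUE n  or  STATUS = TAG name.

c1: issue ADD r0<-Add1 | r0:Add1,r1:4,r2:5,r3:6
c2: issue ADD r2<-Add2 | r0:Add1,r1:4,r2:Add2,r3:6
c3: CDB Add1=9; issue ADD r0<-Add1 | r0:Add1,r1:4,r2:Add2,r3:6
c4: CDB Add2=10; issue SUB r1<-Add2 | r0:Add1,r1:Add2,r2:10,r3:6
c5: CDB Add1=8; issue SUB r1<-Add1 | r0:8,r1:Add1,r2:10,r3:6
c6: stall | r0:8,r1:Add1,r2:10,r3:6
c7: CDB Add2=-2; issue SUB r0<-Add2 | r0:Add2,r1:Add1,r2:10,r3:6
c8: issue MUL r2<-Mul1 | r0:Add2,r1:Add1,r2:Mul1,r3:6
c9: CDB Add1=10; issue MUL r2<-Mul2 | r0:Add2,r1:10,r2:Mul2,r3:6
c10: CDB Add2=2; issue SUB r2<-Add1 | r0:2,r1:10,r2:Add1,r3:6

STATUS = TAG Add1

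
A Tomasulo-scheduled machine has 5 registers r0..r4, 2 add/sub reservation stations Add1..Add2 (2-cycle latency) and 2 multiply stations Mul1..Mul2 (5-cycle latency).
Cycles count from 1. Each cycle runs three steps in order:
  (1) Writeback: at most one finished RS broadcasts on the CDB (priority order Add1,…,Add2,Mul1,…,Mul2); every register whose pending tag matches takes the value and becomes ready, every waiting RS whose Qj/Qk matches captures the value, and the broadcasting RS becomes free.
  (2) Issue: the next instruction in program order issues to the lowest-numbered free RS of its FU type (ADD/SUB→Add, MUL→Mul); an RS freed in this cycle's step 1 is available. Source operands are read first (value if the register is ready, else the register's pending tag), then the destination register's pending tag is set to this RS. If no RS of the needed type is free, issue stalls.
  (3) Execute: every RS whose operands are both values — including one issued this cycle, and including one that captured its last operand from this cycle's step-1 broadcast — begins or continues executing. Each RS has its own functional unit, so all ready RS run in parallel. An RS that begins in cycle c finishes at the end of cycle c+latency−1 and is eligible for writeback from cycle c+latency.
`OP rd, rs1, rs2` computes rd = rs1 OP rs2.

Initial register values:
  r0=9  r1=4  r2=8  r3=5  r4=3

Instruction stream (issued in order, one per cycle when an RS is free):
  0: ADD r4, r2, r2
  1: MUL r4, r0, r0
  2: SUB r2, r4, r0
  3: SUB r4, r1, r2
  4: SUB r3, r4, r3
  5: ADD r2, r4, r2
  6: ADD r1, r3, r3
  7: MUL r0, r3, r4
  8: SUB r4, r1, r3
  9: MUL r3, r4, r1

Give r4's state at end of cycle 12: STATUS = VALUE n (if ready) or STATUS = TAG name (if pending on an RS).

cycle 1: issue ADD r4<-Add1 // r0:9,r1:4,r2:8,r3:5,r4:Add1
cycle 2: issue MUL r4<-Mul1 // r0:9,r1:4,r2:8,r3:5,r4:Mul1
cycle 3: CDB Add1=16; issue SUB r2<-Add1 // r0:9,r1:4,r2:Add1,r3:5,r4:Mul1
cycle 4: issue SUB r4<-Add2 // r0:9,r1:4,r2:Add1,r3:5,r4:Add2
cycle 5: stall // r0:9,r1:4,r2:Add1,r3:5,r4:Add2
cycle 6: stall // r0:9,r1:4,r2:Add1,r3:5,r4:Add2
cycle 7: CDB Mul1=81; stall // r0:9,r1:4,r2:Add1,r3:5,r4:Add2
cycle 8: stall // r0:9,r1:4,r2:Add1,r3:5,r4:Add2
cycle 9: CDB Add1=72; issue SUB r3<-Add1 // r0:9,r1:4,r2:72,r3:Add1,r4:Add2
cycle 10: stall // r0:9,r1:4,r2:72,r3:Add1,r4:Add2
cycle 11: CDB Add2=-68; issue ADD r2<-Add2 // r0:9,r1:4,r2:Add2,r3:Add1,r4:-68
cycle 12: stall // r0:9,r1:4,r2:Add2,r3:Add1,r4:-68

STATUS = VALUE -68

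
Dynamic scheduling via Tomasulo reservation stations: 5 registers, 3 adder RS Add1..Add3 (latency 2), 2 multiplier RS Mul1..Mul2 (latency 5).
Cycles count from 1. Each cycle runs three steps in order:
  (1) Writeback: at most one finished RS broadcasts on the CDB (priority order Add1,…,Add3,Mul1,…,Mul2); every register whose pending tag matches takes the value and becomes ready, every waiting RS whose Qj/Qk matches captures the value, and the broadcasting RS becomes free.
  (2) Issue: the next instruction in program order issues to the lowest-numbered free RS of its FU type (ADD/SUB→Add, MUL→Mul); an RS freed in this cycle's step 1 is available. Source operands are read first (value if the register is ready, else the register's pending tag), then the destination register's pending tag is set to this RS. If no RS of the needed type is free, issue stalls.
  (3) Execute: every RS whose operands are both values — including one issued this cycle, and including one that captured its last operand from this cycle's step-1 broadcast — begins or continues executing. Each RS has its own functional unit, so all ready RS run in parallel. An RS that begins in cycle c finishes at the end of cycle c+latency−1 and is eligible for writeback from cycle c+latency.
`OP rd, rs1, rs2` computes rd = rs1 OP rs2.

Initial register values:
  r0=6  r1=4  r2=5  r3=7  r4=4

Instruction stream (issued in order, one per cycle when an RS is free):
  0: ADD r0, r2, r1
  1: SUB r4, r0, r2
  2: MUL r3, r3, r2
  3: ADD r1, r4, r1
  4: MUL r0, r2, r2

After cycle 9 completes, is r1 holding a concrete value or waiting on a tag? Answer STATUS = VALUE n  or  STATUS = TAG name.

  c1: issue ADD r0<-Add1  regs: r0:Add1,r1:4,r2:5,r3:7,r4:4
  c2: issue SUB r4<-Add2  regs: r0:Add1,r1:4,r2:5,r3:7,r4:Add2
  c3: CDB Add1=9; issue MUL r3<-Mul1  regs: r0:9,r1:4,r2:5,r3:Mul1,r4:Add2
  c4: issue ADD r1<-Add1  regs: r0:9,r1:Add1,r2:5,r3:Mul1,r4:Add2
  c5: CDB Add2=4; issue MUL r0<-Mul2  regs: r0:Mul2,r1:Add1,r2:5,r3:Mul1,r4:4
  c6: -  regs: r0:Mul2,r1:Add1,r2:5,r3:Mul1,r4:4
  c7: CDB Add1=8  regs: r0:Mul2,r1:8,r2:5,r3:Mul1,r4:4
  c8: CDB Mul1=35  regs: r0:Mul2,r1:8,r2:5,r3:35,r4:4
  c9: -  regs: r0:Mul2,r1:8,r2:5,r3:35,r4:4

STATUS = VALUE 8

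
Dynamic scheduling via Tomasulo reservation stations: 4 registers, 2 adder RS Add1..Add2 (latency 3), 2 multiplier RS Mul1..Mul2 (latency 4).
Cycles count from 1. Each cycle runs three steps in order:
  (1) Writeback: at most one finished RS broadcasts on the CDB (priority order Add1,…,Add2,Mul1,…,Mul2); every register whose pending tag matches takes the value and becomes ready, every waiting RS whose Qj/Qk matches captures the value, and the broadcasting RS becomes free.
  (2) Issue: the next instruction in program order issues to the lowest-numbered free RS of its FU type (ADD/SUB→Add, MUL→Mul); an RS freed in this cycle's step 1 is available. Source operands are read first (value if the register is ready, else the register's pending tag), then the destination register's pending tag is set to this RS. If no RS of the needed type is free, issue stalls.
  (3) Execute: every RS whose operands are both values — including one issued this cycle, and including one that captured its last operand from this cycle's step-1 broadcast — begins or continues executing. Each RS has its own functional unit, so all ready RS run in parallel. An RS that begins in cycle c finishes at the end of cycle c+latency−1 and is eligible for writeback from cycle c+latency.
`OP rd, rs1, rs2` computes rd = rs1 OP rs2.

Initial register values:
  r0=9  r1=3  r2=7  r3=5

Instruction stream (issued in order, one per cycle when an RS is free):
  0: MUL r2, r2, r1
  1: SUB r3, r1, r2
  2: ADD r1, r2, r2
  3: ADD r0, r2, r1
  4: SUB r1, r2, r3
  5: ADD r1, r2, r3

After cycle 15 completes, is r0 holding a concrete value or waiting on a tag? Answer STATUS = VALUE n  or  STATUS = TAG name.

STATUS = VALUE 63

  c1: issue MUL r2<-Mul1  regs: r0:9,r1:3,r2:Mul1,r3:5
  c2: issue SUB r3<-Add1  regs: r0:9,r1:3,r2:Mul1,r3:Add1
  c3: issue ADD r1<-Add2  regs: r0:9,r1:Add2,r2:Mul1,r3:Add1
  c4: stall  regs: r0:9,r1:Add2,r2:Mul1,r3:Add1
  c5: CDB Mul1=21; stall  regs: r0:9,r1:Add2,r2:21,r3:Add1
  c6: stall  regs: r0:9,r1:Add2,r2:21,r3:Add1
  c7: stall  regs: r0:9,r1:Add2,r2:21,r3:Add1
  c8: CDB Add1=-18; issue ADD r0<-Add1  regs: r0:Add1,r1:Add2,r2:21,r3:-18
  c9: CDB Add2=42; issue SUB r1<-Add2  regs: r0:Add1,r1:Add2,r2:21,r3:-18
  c10: stall  regs: r0:Add1,r1:Add2,r2:21,r3:-18
  c11: stall  regs: r0:Add1,r1:Add2,r2:21,r3:-18
  c12: CDB Add1=63; issue ADD r1<-Add1  regs: r0:63,r1:Add1,r2:21,r3:-18
  c13: CDB Add2=39  regs: r0:63,r1:Add1,r2:21,r3:-18
  c14: -  regs: r0:63,r1:Add1,r2:21,r3:-18
  c15: CDB Add1=3  regs: r0:63,r1:3,r2:21,r3:-18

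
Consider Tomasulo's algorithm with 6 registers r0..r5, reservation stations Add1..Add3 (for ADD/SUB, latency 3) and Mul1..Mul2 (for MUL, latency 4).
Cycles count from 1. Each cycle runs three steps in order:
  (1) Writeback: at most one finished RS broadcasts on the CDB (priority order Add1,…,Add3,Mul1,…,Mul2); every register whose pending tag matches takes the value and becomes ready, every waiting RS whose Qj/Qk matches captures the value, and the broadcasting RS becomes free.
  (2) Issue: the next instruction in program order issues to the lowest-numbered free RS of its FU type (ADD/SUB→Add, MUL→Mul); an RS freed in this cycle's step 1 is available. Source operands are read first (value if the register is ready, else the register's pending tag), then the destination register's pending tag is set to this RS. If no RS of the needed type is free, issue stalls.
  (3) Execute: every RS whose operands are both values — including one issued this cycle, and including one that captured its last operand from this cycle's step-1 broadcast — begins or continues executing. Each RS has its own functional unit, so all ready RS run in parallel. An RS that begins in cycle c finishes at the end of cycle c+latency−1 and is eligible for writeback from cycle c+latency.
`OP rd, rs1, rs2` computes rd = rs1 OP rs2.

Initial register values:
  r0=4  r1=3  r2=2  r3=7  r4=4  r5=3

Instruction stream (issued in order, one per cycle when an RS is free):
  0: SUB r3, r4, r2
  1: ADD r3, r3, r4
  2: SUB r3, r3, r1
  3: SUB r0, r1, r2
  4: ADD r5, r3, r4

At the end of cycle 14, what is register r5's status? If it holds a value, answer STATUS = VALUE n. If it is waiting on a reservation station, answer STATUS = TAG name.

STATUS = VALUE 7

c1: issue SUB r3<-Add1 | r0:4,r1:3,r2:2,r3:Add1,r4:4,r5:3
c2: issue ADD r3<-Add2 | r0:4,r1:3,r2:2,r3:Add2,r4:4,r5:3
c3: issue SUB r3<-Add3 | r0:4,r1:3,r2:2,r3:Add3,r4:4,r5:3
c4: CDB Add1=2; issue SUB r0<-Add1 | r0:Add1,r1:3,r2:2,r3:Add3,r4:4,r5:3
c5: stall | r0:Add1,r1:3,r2:2,r3:Add3,r4:4,r5:3
c6: stall | r0:Add1,r1:3,r2:2,r3:Add3,r4:4,r5:3
c7: CDB Add1=1; issue ADD r5<-Add1 | r0:1,r1:3,r2:2,r3:Add3,r4:4,r5:Add1
c8: CDB Add2=6 | r0:1,r1:3,r2:2,r3:Add3,r4:4,r5:Add1
c9: - | r0:1,r1:3,r2:2,r3:Add3,r4:4,r5:Add1
c10: - | r0:1,r1:3,r2:2,r3:Add3,r4:4,r5:Add1
c11: CDB Add3=3 | r0:1,r1:3,r2:2,r3:3,r4:4,r5:Add1
c12: - | r0:1,r1:3,r2:2,r3:3,r4:4,r5:Add1
c13: - | r0:1,r1:3,r2:2,r3:3,r4:4,r5:Add1
c14: CDB Add1=7 | r0:1,r1:3,r2:2,r3:3,r4:4,r5:7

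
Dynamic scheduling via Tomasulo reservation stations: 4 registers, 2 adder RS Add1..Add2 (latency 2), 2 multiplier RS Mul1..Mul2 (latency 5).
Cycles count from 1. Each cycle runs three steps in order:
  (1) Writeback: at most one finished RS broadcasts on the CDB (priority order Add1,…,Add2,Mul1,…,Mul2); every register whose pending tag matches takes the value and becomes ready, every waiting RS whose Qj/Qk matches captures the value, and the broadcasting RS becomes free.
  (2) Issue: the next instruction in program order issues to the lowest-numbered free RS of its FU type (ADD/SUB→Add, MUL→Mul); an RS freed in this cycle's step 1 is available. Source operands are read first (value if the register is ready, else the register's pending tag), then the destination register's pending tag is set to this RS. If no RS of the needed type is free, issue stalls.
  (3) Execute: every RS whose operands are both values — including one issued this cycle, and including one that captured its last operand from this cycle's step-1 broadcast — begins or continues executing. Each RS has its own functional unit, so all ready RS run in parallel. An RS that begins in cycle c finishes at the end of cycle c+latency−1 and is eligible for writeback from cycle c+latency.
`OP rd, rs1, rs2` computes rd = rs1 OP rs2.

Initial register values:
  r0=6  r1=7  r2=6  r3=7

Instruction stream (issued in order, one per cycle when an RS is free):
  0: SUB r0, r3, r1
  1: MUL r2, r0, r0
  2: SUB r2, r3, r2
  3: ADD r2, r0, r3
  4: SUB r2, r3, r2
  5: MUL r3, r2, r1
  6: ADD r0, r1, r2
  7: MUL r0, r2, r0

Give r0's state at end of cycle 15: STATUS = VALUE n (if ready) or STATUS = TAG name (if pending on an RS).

  c1: issue SUB r0<-Add1  regs: r0:Add1,r1:7,r2:6,r3:7
  c2: issue MUL r2<-Mul1  regs: r0:Add1,r1:7,r2:Mul1,r3:7
  c3: CDB Add1=0; issue SUB r2<-Add1  regs: r0:0,r1:7,r2:Add1,r3:7
  c4: issue ADD r2<-Add2  regs: r0:0,r1:7,r2:Add2,r3:7
  c5: stall  regs: r0:0,r1:7,r2:Add2,r3:7
  c6: CDB Add2=7; issue SUB r2<-Add2  regs: r0:0,r1:7,r2:Add2,r3:7
  c7: issue MUL r3<-Mul2  regs: r0:0,r1:7,r2:Add2,r3:Mul2
  c8: CDB Add2=0; issue ADD r0<-Add2  regs: r0:Add2,r1:7,r2:0,r3:Mul2
  c9: CDB Mul1=0; issue MUL r0<-Mul1  regs: r0:Mul1,r1:7,r2:0,r3:Mul2
  c10: CDB Add2=7  regs: r0:Mul1,r1:7,r2:0,r3:Mul2
  c11: CDB Add1=7  regs: r0:Mul1,r1:7,r2:0,r3:Mul2
  c12: -  regs: r0:Mul1,r1:7,r2:0,r3:Mul2
  c13: CDB Mul2=0  regs: r0:Mul1,r1:7,r2:0,r3:0
  c14: -  regs: r0:Mul1,r1:7,r2:0,r3:0
  c15: CDB Mul1=0  regs: r0:0,r1:7,r2:0,r3:0

STATUS = VALUE 0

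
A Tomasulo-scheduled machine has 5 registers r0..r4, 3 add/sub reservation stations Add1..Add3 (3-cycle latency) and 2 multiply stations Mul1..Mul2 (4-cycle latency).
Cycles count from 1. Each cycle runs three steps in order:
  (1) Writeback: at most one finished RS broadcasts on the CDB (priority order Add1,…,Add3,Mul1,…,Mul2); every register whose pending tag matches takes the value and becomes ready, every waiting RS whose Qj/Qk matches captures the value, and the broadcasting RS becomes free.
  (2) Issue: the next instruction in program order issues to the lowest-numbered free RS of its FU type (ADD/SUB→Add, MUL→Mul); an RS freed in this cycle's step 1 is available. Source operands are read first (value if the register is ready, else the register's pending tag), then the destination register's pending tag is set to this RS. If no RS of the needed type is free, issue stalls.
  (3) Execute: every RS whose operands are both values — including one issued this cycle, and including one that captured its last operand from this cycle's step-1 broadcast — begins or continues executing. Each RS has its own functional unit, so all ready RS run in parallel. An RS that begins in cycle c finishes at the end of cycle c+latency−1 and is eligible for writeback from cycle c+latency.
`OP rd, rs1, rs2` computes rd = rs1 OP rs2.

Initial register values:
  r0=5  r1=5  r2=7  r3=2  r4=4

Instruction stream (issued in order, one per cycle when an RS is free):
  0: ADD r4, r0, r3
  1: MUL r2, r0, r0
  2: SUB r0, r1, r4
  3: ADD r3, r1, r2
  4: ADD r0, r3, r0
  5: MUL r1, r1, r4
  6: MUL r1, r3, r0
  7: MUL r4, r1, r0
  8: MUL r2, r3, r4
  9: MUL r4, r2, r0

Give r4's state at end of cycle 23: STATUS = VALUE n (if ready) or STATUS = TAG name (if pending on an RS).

  c1: issue ADD r4<-Add1  regs: r0:5,r1:5,r2:7,r3:2,r4:Add1
  c2: issue MUL r2<-Mul1  regs: r0:5,r1:5,r2:Mul1,r3:2,r4:Add1
  c3: issue SUB r0<-Add2  regs: r0:Add2,r1:5,r2:Mul1,r3:2,r4:Add1
  c4: CDB Add1=7; issue ADD r3<-Add1  regs: r0:Add2,r1:5,r2:Mul1,r3:Add1,r4:7
  c5: issue ADD r0<-Add3  regs: r0:Add3,r1:5,r2:Mul1,r3:Add1,r4:7
  c6: CDB Mul1=25; issue MUL r1<-Mul1  regs: r0:Add3,r1:Mul1,r2:25,r3:Add1,r4:7
  c7: CDB Add2=-2; issue MUL r1<-Mul2  regs: r0:Add3,r1:Mul2,r2:25,r3:Add1,r4:7
  c8: stall  regs: r0:Add3,r1:Mul2,r2:25,r3:Add1,r4:7
  c9: CDB Add1=30; stall  regs: r0:Add3,r1:Mul2,r2:25,r3:30,r4:7
  c10: CDB Mul1=35; issue MUL r4<-Mul1  regs: r0:Add3,r1:Mul2,r2:25,r3:30,r4:Mul1
  c11: stall  regs: r0:Add3,r1:Mul2,r2:25,r3:30,r4:Mul1
  c12: CDB Add3=28; stall  regs: r0:28,r1:Mul2,r2:25,r3:30,r4:Mul1
  c13: stall  regs: r0:28,r1:Mul2,r2:25,r3:30,r4:Mul1
  c14: stall  regs: r0:28,r1:Mul2,r2:25,r3:30,r4:Mul1
  c15: stall  regs: r0:28,r1:Mul2,r2:25,r3:30,r4:Mul1
  c16: CDB Mul2=840; issue MUL r2<-Mul2  regs: r0:28,r1:840,r2:Mul2,r3:30,r4:Mul1
  c17: stall  regs: r0:28,r1:840,r2:Mul2,r3:30,r4:Mul1
  c18: stall  regs: r0:28,r1:840,r2:Mul2,r3:30,r4:Mul1
  c19: stall  regs: r0:28,r1:840,r2:Mul2,r3:30,r4:Mul1
  c20: CDB Mul1=23520; issue MUL r4<-Mul1  regs: r0:28,r1:840,r2:Mul2,r3:30,r4:Mul1
  c21: -  regs: r0:28,r1:840,r2:Mul2,r3:30,r4:Mul1
  c22: -  regs: r0:28,r1:840,r2:Mul2,r3:30,r4:Mul1
  c23: -  regs: r0:28,r1:840,r2:Mul2,r3:30,r4:Mul1

STATUS = TAG Mul1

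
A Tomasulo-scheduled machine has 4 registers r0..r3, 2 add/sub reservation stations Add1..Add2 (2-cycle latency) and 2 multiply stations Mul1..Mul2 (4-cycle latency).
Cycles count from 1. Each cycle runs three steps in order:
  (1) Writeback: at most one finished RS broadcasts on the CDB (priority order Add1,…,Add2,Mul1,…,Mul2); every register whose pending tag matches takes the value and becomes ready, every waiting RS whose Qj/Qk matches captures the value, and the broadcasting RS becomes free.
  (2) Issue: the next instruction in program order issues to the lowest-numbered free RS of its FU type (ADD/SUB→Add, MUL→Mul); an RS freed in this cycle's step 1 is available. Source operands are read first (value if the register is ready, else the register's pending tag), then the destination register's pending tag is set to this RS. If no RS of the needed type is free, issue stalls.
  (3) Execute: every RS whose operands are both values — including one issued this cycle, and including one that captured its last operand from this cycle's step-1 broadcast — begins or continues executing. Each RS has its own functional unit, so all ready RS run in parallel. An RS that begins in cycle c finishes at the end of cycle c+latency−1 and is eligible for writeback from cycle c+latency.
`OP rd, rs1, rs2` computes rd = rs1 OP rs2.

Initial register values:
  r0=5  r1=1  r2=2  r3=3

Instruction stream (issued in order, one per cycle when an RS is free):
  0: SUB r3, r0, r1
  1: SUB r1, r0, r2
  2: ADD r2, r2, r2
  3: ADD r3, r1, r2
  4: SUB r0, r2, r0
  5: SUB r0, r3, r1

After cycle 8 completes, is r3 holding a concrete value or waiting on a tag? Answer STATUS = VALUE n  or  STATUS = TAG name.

  c1: issue SUB r3<-Add1  regs: r0:5,r1:1,r2:2,r3:Add1
  c2: issue SUB r1<-Add2  regs: r0:5,r1:Add2,r2:2,r3:Add1
  c3: CDB Add1=4; issue ADD r2<-Add1  regs: r0:5,r1:Add2,r2:Add1,r3:4
  c4: CDB Add2=3; issue ADD r3<-Add2  regs: r0:5,r1:3,r2:Add1,r3:Add2
  c5: CDB Add1=4; issue SUB r0<-Add1  regs: r0:Add1,r1:3,r2:4,r3:Add2
  c6: stall  regs: r0:Add1,r1:3,r2:4,r3:Add2
  c7: CDB Add1=-1; issue SUB r0<-Add1  regs: r0:Add1,r1:3,r2:4,r3:Add2
  c8: CDB Add2=7  regs: r0:Add1,r1:3,r2:4,r3:7

STATUS = VALUE 7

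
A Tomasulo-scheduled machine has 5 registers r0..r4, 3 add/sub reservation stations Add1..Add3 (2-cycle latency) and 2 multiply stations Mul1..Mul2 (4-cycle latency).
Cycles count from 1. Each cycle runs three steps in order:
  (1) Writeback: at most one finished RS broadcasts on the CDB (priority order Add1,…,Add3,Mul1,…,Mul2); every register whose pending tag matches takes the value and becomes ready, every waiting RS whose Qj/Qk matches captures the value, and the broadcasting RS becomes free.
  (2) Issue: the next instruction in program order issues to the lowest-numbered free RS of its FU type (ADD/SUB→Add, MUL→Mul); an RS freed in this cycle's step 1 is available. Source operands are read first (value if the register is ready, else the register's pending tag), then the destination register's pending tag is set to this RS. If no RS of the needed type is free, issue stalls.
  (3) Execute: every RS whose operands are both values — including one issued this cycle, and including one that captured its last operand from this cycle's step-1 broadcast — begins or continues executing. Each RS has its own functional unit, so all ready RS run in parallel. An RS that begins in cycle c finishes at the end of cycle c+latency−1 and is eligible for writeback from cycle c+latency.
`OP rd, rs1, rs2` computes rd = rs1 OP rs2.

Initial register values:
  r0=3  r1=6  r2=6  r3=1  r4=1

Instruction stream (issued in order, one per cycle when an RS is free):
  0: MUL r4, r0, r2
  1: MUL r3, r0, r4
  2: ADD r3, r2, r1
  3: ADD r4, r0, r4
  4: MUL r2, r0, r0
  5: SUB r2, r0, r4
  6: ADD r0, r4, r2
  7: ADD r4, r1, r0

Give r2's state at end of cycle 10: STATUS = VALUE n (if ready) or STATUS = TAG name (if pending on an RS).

STATUS = VALUE -18

cycle 1: issue MUL r4<-Mul1 // r0:3,r1:6,r2:6,r3:1,r4:Mul1
cycle 2: issue MUL r3<-Mul2 // r0:3,r1:6,r2:6,r3:Mul2,r4:Mul1
cycle 3: issue ADD r3<-Add1 // r0:3,r1:6,r2:6,r3:Add1,r4:Mul1
cycle 4: issue ADD r4<-Add2 // r0:3,r1:6,r2:6,r3:Add1,r4:Add2
cycle 5: CDB Add1=12; stall // r0:3,r1:6,r2:6,r3:12,r4:Add2
cycle 6: CDB Mul1=18; issue MUL r2<-Mul1 // r0:3,r1:6,r2:Mul1,r3:12,r4:Add2
cycle 7: issue SUB r2<-Add1 // r0:3,r1:6,r2:Add1,r3:12,r4:Add2
cycle 8: CDB Add2=21; issue ADD r0<-Add2 // r0:Add2,r1:6,r2:Add1,r3:12,r4:21
cycle 9: issue ADD r4<-Add3 // r0:Add2,r1:6,r2:Add1,r3:12,r4:Add3
cycle 10: CDB Add1=-18 // r0:Add2,r1:6,r2:-18,r3:12,r4:Add3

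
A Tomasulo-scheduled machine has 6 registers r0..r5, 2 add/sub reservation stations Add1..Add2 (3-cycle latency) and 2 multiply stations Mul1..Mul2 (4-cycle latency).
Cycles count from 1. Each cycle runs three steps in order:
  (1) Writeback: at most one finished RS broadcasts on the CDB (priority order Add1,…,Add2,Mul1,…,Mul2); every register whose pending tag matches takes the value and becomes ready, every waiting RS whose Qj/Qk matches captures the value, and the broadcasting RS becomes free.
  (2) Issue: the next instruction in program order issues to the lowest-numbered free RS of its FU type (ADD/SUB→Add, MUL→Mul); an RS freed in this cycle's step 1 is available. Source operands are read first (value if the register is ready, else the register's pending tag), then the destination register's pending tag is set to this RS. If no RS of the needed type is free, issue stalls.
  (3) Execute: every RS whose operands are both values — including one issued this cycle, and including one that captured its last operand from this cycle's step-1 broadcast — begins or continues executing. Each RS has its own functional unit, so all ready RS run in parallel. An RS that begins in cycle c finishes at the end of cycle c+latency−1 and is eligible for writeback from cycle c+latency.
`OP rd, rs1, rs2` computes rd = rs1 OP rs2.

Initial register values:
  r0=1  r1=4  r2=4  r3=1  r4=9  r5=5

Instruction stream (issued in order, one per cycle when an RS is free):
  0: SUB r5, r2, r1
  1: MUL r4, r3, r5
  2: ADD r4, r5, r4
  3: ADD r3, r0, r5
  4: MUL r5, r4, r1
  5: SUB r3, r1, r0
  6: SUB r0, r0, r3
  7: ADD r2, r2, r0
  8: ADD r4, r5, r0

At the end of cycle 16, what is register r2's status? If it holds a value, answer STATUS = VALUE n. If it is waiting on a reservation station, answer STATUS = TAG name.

STATUS = VALUE 2

c1: issue SUB r5<-Add1 | r0:1,r1:4,r2:4,r3:1,r4:9,r5:Add1
c2: issue MUL r4<-Mul1 | r0:1,r1:4,r2:4,r3:1,r4:Mul1,r5:Add1
c3: issue ADD r4<-Add2 | r0:1,r1:4,r2:4,r3:1,r4:Add2,r5:Add1
c4: CDB Add1=0; issue ADD r3<-Add1 | r0:1,r1:4,r2:4,r3:Add1,r4:Add2,r5:0
c5: issue MUL r5<-Mul2 | r0:1,r1:4,r2:4,r3:Add1,r4:Add2,r5:Mul2
c6: stall | r0:1,r1:4,r2:4,r3:Add1,r4:Add2,r5:Mul2
c7: CDB Add1=1; issue SUB r3<-Add1 | r0:1,r1:4,r2:4,r3:Add1,r4:Add2,r5:Mul2
c8: CDB Mul1=0; stall | r0:1,r1:4,r2:4,r3:Add1,r4:Add2,r5:Mul2
c9: stall | r0:1,r1:4,r2:4,r3:Add1,r4:Add2,r5:Mul2
c10: CDB Add1=3; issue SUB r0<-Add1 | r0:Add1,r1:4,r2:4,r3:3,r4:Add2,r5:Mul2
c11: CDB Add2=0; issue ADD r2<-Add2 | r0:Add1,r1:4,r2:Add2,r3:3,r4:0,r5:Mul2
c12: stall | r0:Add1,r1:4,r2:Add2,r3:3,r4:0,r5:Mul2
c13: CDB Add1=-2; issue ADD r4<-Add1 | r0:-2,r1:4,r2:Add2,r3:3,r4:Add1,r5:Mul2
c14: - | r0:-2,r1:4,r2:Add2,r3:3,r4:Add1,r5:Mul2
c15: CDB Mul2=0 | r0:-2,r1:4,r2:Add2,r3:3,r4:Add1,r5:0
c16: CDB Add2=2 | r0:-2,r1:4,r2:2,r3:3,r4:Add1,r5:0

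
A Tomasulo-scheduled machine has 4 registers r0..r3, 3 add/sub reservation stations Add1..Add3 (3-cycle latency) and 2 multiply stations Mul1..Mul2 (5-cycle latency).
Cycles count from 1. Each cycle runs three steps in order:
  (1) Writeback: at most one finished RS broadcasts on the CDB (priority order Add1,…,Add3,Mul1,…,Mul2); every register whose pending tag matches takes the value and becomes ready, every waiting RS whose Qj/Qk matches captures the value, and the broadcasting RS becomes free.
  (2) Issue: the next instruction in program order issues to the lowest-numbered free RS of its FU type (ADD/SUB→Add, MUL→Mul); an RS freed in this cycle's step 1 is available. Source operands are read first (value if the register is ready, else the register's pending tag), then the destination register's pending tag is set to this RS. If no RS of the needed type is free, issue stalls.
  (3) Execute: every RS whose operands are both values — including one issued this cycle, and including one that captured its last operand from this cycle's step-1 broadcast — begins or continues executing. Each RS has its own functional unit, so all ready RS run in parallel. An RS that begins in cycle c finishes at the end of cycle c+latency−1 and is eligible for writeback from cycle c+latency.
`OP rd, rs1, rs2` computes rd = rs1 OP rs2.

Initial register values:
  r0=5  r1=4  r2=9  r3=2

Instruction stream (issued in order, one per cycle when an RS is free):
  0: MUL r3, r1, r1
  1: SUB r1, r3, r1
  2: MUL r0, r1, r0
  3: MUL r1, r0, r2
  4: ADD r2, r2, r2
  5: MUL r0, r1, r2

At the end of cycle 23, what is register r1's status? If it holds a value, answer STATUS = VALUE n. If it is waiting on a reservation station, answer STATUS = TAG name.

STATUS = VALUE 540

cycle 1: issue MUL r3<-Mul1 // r0:5,r1:4,r2:9,r3:Mul1
cycle 2: issue SUB r1<-Add1 // r0:5,r1:Add1,r2:9,r3:Mul1
cycle 3: issue MUL r0<-Mul2 // r0:Mul2,r1:Add1,r2:9,r3:Mul1
cycle 4: stall // r0:Mul2,r1:Add1,r2:9,r3:Mul1
cycle 5: stall // r0:Mul2,r1:Add1,r2:9,r3:Mul1
cycle 6: CDB Mul1=16; issue MUL r1<-Mul1 // r0:Mul2,r1:Mul1,r2:9,r3:16
cycle 7: issue ADD r2<-Add2 // r0:Mul2,r1:Mul1,r2:Add2,r3:16
cycle 8: stall // r0:Mul2,r1:Mul1,r2:Add2,r3:16
cycle 9: CDB Add1=12; stall // r0:Mul2,r1:Mul1,r2:Add2,r3:16
cycle 10: CDB Add2=18; stall // r0:Mul2,r1:Mul1,r2:18,r3:16
cycle 11: stall // r0:Mul2,r1:Mul1,r2:18,r3:16
cycle 12: stall // r0:Mul2,r1:Mul1,r2:18,r3:16
cycle 13: stall // r0:Mul2,r1:Mul1,r2:18,r3:16
cycle 14: CDB Mul2=60; issue MUL r0<-Mul2 // r0:Mul2,r1:Mul1,r2:18,r3:16
cycle 15: - // r0:Mul2,r1:Mul1,r2:18,r3:16
cycle 16: - // r0:Mul2,r1:Mul1,r2:18,r3:16
cycle 17: - // r0:Mul2,r1:Mul1,r2:18,r3:16
cycle 18: - // r0:Mul2,r1:Mul1,r2:18,r3:16
cycle 19: CDB Mul1=540 // r0:Mul2,r1:540,r2:18,r3:16
cycle 20: - // r0:Mul2,r1:540,r2:18,r3:16
cycle 21: - // r0:Mul2,r1:540,r2:18,r3:16
cycle 22: - // r0:Mul2,r1:540,r2:18,r3:16
cycle 23: - // r0:Mul2,r1:540,r2:18,r3:16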